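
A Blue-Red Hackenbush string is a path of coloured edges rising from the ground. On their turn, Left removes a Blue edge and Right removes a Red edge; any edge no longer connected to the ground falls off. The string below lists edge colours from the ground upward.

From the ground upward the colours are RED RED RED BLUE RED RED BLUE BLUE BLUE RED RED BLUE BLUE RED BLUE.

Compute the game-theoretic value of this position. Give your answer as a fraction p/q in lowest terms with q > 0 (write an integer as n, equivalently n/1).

edge 1 of 15 (RED): { — | 0 } = -1
edge 2 of 15 (RED): { — | -1, 0 } = -2
edge 3 of 15 (RED): { — | -2, -1, 0 } = -3
edge 4 of 15 (BLUE): { -3 | -2, -1, 0 } = -5/2
edge 5 of 15 (RED): { -3 | -5/2, -2, -1, 0 } = -11/4
edge 6 of 15 (RED): { -3 | -11/4, -5/2, -2, -1, 0 } = -23/8
edge 7 of 15 (BLUE): { -3, -23/8 | -11/4, -5/2, -2, -1, 0 } = -45/16
edge 8 of 15 (BLUE): { -3, -23/8, -45/16 | -11/4, -5/2, -2, -1, 0 } = -89/32
edge 9 of 15 (BLUE): { -3, -23/8, -45/16, -89/32 | -11/4, -5/2, -2, -1, 0 } = -177/64
edge 10 of 15 (RED): { -3, -23/8, -45/16, -89/32 | -177/64, -11/4, -5/2, -2, -1, 0 } = -355/128
edge 11 of 15 (RED): { -3, -23/8, -45/16, -89/32 | -355/128, -177/64, -11/4, -5/2, -2, -1, 0 } = -711/256
edge 12 of 15 (BLUE): { -3, -23/8, -45/16, -89/32, -711/256 | -355/128, -177/64, -11/4, -5/2, -2, -1, 0 } = -1421/512
edge 13 of 15 (BLUE): { -3, -23/8, -45/16, -89/32, -711/256, -1421/512 | -355/128, -177/64, -11/4, -5/2, -2, -1, 0 } = -2841/1024
edge 14 of 15 (RED): { -3, -23/8, -45/16, -89/32, -711/256, -1421/512 | -2841/1024, -355/128, -177/64, -11/4, -5/2, -2, -1, 0 } = -5683/2048
edge 15 of 15 (BLUE): { -3, -23/8, -45/16, -89/32, -711/256, -1421/512, -5683/2048 | -2841/1024, -355/128, -177/64, -11/4, -5/2, -2, -1, 0 } = -11365/4096

-11365/4096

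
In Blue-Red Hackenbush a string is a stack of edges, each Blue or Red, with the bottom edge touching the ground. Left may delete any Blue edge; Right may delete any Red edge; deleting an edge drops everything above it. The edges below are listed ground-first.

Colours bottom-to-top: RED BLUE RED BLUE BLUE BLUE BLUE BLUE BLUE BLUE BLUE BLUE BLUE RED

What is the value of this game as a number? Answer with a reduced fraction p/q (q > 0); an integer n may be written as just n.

Prefix values for RED BLUE RED BLUE BLUE BLUE BLUE BLUE BLUE BLUE BLUE BLUE BLUE RED via {L|R} + simplicity:
edge 1 of 14 (RED): { ∅ | 0 } => -1
edge 2 of 14 (BLUE): { -1 | 0 } => -1/2
edge 3 of 14 (RED): { -1 | -1/2 0 } => -3/4
edge 4 of 14 (BLUE): { -1 -3/4 | -1/2 0 } => -5/8
edge 5 of 14 (BLUE): { -1 -3/4 -5/8 | -1/2 0 } => -9/16
edge 6 of 14 (BLUE): { -1 -3/4 -5/8 -9/16 | -1/2 0 } => -17/32
edge 7 of 14 (BLUE): { -1 -3/4 -5/8 -9/16 -17/32 | -1/2 0 } => -33/64
edge 8 of 14 (BLUE): { -1 -3/4 -5/8 -9/16 -17/32 -33/64 | -1/2 0 } => -65/128
edge 9 of 14 (BLUE): { -1 -3/4 -5/8 -9/16 -17/32 -33/64 -65/128 | -1/2 0 } => -129/256
edge 10 of 14 (BLUE): { -1 -3/4 -5/8 -9/16 -17/32 -33/64 -65/128 -129/256 | -1/2 0 } => -257/512
edge 11 of 14 (BLUE): { -1 -3/4 -5/8 -9/16 -17/32 -33/64 -65/128 -129/256 -257/512 | -1/2 0 } => -513/1024
edge 12 of 14 (BLUE): { -1 -3/4 -5/8 -9/16 -17/32 -33/64 -65/128 -129/256 -257/512 -513/1024 | -1/2 0 } => -1025/2048
edge 13 of 14 (BLUE): { -1 -3/4 -5/8 -9/16 -17/32 -33/64 -65/128 -129/256 -257/512 -513/1024 -1025/2048 | -1/2 0 } => -2049/4096
edge 14 of 14 (RED): { -1 -3/4 -5/8 -9/16 -17/32 -33/64 -65/128 -129/256 -257/512 -513/1024 -1025/2048 | -2049/4096 -1/2 0 } => -4099/8192

-4099/8192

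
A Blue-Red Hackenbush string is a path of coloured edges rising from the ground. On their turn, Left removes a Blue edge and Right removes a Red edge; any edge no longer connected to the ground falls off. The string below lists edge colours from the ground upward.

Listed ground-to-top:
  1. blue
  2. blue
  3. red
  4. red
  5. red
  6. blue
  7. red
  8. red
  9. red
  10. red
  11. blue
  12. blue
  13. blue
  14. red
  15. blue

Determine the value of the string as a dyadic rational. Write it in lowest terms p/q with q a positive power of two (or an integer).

9275/8192

val(b) = { 0 | none } ⇒ 1
val(bb) = { 0, 1 | none } ⇒ 2
val(bbr) = { 0, 1 | 2 } ⇒ 3/2
val(bbrr) = { 0, 1 | 3/2, 2 } ⇒ 5/4
val(bbrrr) = { 0, 1 | 5/4, 3/2, 2 } ⇒ 9/8
val(bbrrrb) = { 0, 1, 9/8 | 5/4, 3/2, 2 } ⇒ 19/16
val(bbrrrbr) = { 0, 1, 9/8 | 19/16, 5/4, 3/2, 2 } ⇒ 37/32
val(bbrrrbrr) = { 0, 1, 9/8 | 37/32, 19/16, 5/4, 3/2, 2 } ⇒ 73/64
val(bbrrrbrrr) = { 0, 1, 9/8 | 73/64, 37/32, 19/16, 5/4, 3/2, 2 } ⇒ 145/128
val(bbrrrbrrrr) = { 0, 1, 9/8 | 145/128, 73/64, 37/32, 19/16, 5/4, 3/2, 2 } ⇒ 289/256
val(bbrrrbrrrrb) = { 0, 1, 9/8, 289/256 | 145/128, 73/64, 37/32, 19/16, 5/4, 3/2, 2 } ⇒ 579/512
val(bbrrrbrrrrbb) = { 0, 1, 9/8, 289/256, 579/512 | 145/128, 73/64, 37/32, 19/16, 5/4, 3/2, 2 } ⇒ 1159/1024
val(bbrrrbrrrrbbb) = { 0, 1, 9/8, 289/256, 579/512, 1159/1024 | 145/128, 73/64, 37/32, 19/16, 5/4, 3/2, 2 } ⇒ 2319/2048
val(bbrrrbrrrrbbbr) = { 0, 1, 9/8, 289/256, 579/512, 1159/1024 | 2319/2048, 145/128, 73/64, 37/32, 19/16, 5/4, 3/2, 2 } ⇒ 4637/4096
val(bbrrrbrrrrbbbrb) = { 0, 1, 9/8, 289/256, 579/512, 1159/1024, 4637/4096 | 2319/2048, 145/128, 73/64, 37/32, 19/16, 5/4, 3/2, 2 } ⇒ 9275/8192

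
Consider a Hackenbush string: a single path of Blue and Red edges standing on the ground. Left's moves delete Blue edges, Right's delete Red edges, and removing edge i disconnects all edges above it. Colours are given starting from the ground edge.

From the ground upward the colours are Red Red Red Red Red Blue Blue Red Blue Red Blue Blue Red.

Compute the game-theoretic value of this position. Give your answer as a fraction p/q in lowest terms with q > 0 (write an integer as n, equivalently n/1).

-1107/256

value_1 [R]  L=[—]  R=[0]  -> -1
value_2 [RR]  L=[—]  R=[-1 0]  -> -2
value_3 [RRR]  L=[—]  R=[-2 -1 0]  -> -3
value_4 [RRRR]  L=[—]  R=[-3 -2 -1 0]  -> -4
value_5 [RRRRR]  L=[—]  R=[-4 -3 -2 -1 0]  -> -5
value_6 [RRRRRB]  L=[-5]  R=[-4 -3 -2 -1 0]  -> -9/2
value_7 [RRRRRBB]  L=[-5 -9/2]  R=[-4 -3 -2 -1 0]  -> -17/4
value_8 [RRRRRBBR]  L=[-5 -9/2]  R=[-17/4 -4 -3 -2 -1 0]  -> -35/8
value_9 [RRRRRBBRB]  L=[-5 -9/2 -35/8]  R=[-17/4 -4 -3 -2 -1 0]  -> -69/16
value_10 [RRRRRBBRBR]  L=[-5 -9/2 -35/8]  R=[-69/16 -17/4 -4 -3 -2 -1 0]  -> -139/32
value_11 [RRRRRBBRBRB]  L=[-5 -9/2 -35/8 -139/32]  R=[-69/16 -17/4 -4 -3 -2 -1 0]  -> -277/64
value_12 [RRRRRBBRBRBB]  L=[-5 -9/2 -35/8 -139/32 -277/64]  R=[-69/16 -17/4 -4 -3 -2 -1 0]  -> -553/128
value_13 [RRRRRBBRBRBBR]  L=[-5 -9/2 -35/8 -139/32 -277/64]  R=[-553/128 -69/16 -17/4 -4 -3 -2 -1 0]  -> -1107/256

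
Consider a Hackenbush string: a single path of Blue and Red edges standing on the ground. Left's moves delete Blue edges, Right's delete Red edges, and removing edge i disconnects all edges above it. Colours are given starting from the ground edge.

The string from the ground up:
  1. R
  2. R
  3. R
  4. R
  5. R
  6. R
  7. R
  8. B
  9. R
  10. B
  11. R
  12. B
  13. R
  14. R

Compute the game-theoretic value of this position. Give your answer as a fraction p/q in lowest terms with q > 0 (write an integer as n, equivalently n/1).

-855/128

Prefix values for R R R R R R R B R B R B R R via {L|R} + simplicity:
step 1: add R to get R; options L={ — } R={ 0 } ⇒ -1
step 2: add R to get RR; options L={ — } R={ -1 0 } ⇒ -2
step 3: add R to get RRR; options L={ — } R={ -2 -1 0 } ⇒ -3
step 4: add R to get RRRR; options L={ — } R={ -3 -2 -1 0 } ⇒ -4
step 5: add R to get RRRRR; options L={ — } R={ -4 -3 -2 -1 0 } ⇒ -5
step 6: add R to get RRRRRR; options L={ — } R={ -5 -4 -3 -2 -1 0 } ⇒ -6
step 7: add R to get RRRRRRR; options L={ — } R={ -6 -5 -4 -3 -2 -1 0 } ⇒ -7
step 8: add B to get RRRRRRRB; options L={ -7 } R={ -6 -5 -4 -3 -2 -1 0 } ⇒ -13/2
step 9: add R to get RRRRRRRBR; options L={ -7 } R={ -13/2 -6 -5 -4 -3 -2 -1 0 } ⇒ -27/4
step 10: add B to get RRRRRRRBRB; options L={ -7 -27/4 } R={ -13/2 -6 -5 -4 -3 -2 -1 0 } ⇒ -53/8
step 11: add R to get RRRRRRRBRBR; options L={ -7 -27/4 } R={ -53/8 -13/2 -6 -5 -4 -3 -2 -1 0 } ⇒ -107/16
step 12: add B to get RRRRRRRBRBRB; options L={ -7 -27/4 -107/16 } R={ -53/8 -13/2 -6 -5 -4 -3 -2 -1 0 } ⇒ -213/32
step 13: add R to get RRRRRRRBRBRBR; options L={ -7 -27/4 -107/16 } R={ -213/32 -53/8 -13/2 -6 -5 -4 -3 -2 -1 0 } ⇒ -427/64
step 14: add R to get RRRRRRRBRBRBRR; options L={ -7 -27/4 -107/16 } R={ -427/64 -213/32 -53/8 -13/2 -6 -5 -4 -3 -2 -1 0 } ⇒ -855/128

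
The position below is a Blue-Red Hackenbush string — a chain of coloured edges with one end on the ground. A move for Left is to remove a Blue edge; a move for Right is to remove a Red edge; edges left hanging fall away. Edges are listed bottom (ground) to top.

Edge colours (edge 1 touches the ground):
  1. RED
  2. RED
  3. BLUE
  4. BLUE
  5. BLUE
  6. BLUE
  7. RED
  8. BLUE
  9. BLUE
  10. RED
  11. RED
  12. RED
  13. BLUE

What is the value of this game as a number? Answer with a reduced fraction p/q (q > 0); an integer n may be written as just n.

-2205/2048

g_1 [R]  L=[—]  R=[0]  gives -1
g_2 [RR]  L=[—]  R=[-1, 0]  gives -2
g_3 [RRB]  L=[-2]  R=[-1, 0]  gives -3/2
g_4 [RRBB]  L=[-2, -3/2]  R=[-1, 0]  gives -5/4
g_5 [RRBBB]  L=[-2, -3/2, -5/4]  R=[-1, 0]  gives -9/8
g_6 [RRBBBB]  L=[-2, -3/2, -5/4, -9/8]  R=[-1, 0]  gives -17/16
g_7 [RRBBBBR]  L=[-2, -3/2, -5/4, -9/8]  R=[-17/16, -1, 0]  gives -35/32
g_8 [RRBBBBRB]  L=[-2, -3/2, -5/4, -9/8, -35/32]  R=[-17/16, -1, 0]  gives -69/64
g_9 [RRBBBBRBB]  L=[-2, -3/2, -5/4, -9/8, -35/32, -69/64]  R=[-17/16, -1, 0]  gives -137/128
g_10 [RRBBBBRBBR]  L=[-2, -3/2, -5/4, -9/8, -35/32, -69/64]  R=[-137/128, -17/16, -1, 0]  gives -275/256
g_11 [RRBBBBRBBRR]  L=[-2, -3/2, -5/4, -9/8, -35/32, -69/64]  R=[-275/256, -137/128, -17/16, -1, 0]  gives -551/512
g_12 [RRBBBBRBBRRR]  L=[-2, -3/2, -5/4, -9/8, -35/32, -69/64]  R=[-551/512, -275/256, -137/128, -17/16, -1, 0]  gives -1103/1024
g_13 [RRBBBBRBBRRRB]  L=[-2, -3/2, -5/4, -9/8, -35/32, -69/64, -1103/1024]  R=[-551/512, -275/256, -137/128, -17/16, -1, 0]  gives -2205/2048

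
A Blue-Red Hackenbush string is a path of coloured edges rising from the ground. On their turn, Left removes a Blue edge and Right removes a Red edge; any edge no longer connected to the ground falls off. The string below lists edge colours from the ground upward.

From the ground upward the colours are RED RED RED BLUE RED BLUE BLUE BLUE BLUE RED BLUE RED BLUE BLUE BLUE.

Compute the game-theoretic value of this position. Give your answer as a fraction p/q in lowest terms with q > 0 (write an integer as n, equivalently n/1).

-10321/4096

Prefix values for RED RED RED BLUE RED BLUE BLUE BLUE BLUE RED BLUE RED BLUE BLUE BLUE via {L|R} + simplicity:
step 1: add RED to get R; options L={ · } R={ 0 } so -1
step 2: add RED to get RR; options L={ · } R={ -1; 0 } so -2
step 3: add RED to get RRR; options L={ · } R={ -2; -1; 0 } so -3
step 4: add BLUE to get RRRB; options L={ -3 } R={ -2; -1; 0 } so -5/2
step 5: add RED to get RRRBR; options L={ -3 } R={ -5/2; -2; -1; 0 } so -11/4
step 6: add BLUE to get RRRBRB; options L={ -3; -11/4 } R={ -5/2; -2; -1; 0 } so -21/8
step 7: add BLUE to get RRRBRBB; options L={ -3; -11/4; -21/8 } R={ -5/2; -2; -1; 0 } so -41/16
step 8: add BLUE to get RRRBRBBB; options L={ -3; -11/4; -21/8; -41/16 } R={ -5/2; -2; -1; 0 } so -81/32
step 9: add BLUE to get RRRBRBBBB; options L={ -3; -11/4; -21/8; -41/16; -81/32 } R={ -5/2; -2; -1; 0 } so -161/64
step 10: add RED to get RRRBRBBBBR; options L={ -3; -11/4; -21/8; -41/16; -81/32 } R={ -161/64; -5/2; -2; -1; 0 } so -323/128
step 11: add BLUE to get RRRBRBBBBRB; options L={ -3; -11/4; -21/8; -41/16; -81/32; -323/128 } R={ -161/64; -5/2; -2; -1; 0 } so -645/256
step 12: add RED to get RRRBRBBBBRBR; options L={ -3; -11/4; -21/8; -41/16; -81/32; -323/128 } R={ -645/256; -161/64; -5/2; -2; -1; 0 } so -1291/512
step 13: add BLUE to get RRRBRBBBBRBRB; options L={ -3; -11/4; -21/8; -41/16; -81/32; -323/128; -1291/512 } R={ -645/256; -161/64; -5/2; -2; -1; 0 } so -2581/1024
step 14: add BLUE to get RRRBRBBBBRBRBB; options L={ -3; -11/4; -21/8; -41/16; -81/32; -323/128; -1291/512; -2581/1024 } R={ -645/256; -161/64; -5/2; -2; -1; 0 } so -5161/2048
step 15: add BLUE to get RRRBRBBBBRBRBBB; options L={ -3; -11/4; -21/8; -41/16; -81/32; -323/128; -1291/512; -2581/1024; -5161/2048 } R={ -645/256; -161/64; -5/2; -2; -1; 0 } so -10321/4096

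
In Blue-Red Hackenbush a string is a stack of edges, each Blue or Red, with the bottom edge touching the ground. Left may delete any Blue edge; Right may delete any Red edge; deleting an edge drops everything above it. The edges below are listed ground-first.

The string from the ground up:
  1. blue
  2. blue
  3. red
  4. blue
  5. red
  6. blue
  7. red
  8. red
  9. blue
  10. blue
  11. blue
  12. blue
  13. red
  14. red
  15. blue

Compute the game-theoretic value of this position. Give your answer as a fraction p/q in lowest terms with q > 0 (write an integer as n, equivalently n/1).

13555/8192

Prefix values for blue blue red blue red blue red red blue blue blue blue red red blue via {L|R} + simplicity:
edge 1 of 15 (blue): { 0 |  } => 1
edge 2 of 15 (blue): { 0 1 |  } => 2
edge 3 of 15 (red): { 0 1 | 2 } => 3/2
edge 4 of 15 (blue): { 0 1 3/2 | 2 } => 7/4
edge 5 of 15 (red): { 0 1 3/2 | 7/4 2 } => 13/8
edge 6 of 15 (blue): { 0 1 3/2 13/8 | 7/4 2 } => 27/16
edge 7 of 15 (red): { 0 1 3/2 13/8 | 27/16 7/4 2 } => 53/32
edge 8 of 15 (red): { 0 1 3/2 13/8 | 53/32 27/16 7/4 2 } => 105/64
edge 9 of 15 (blue): { 0 1 3/2 13/8 105/64 | 53/32 27/16 7/4 2 } => 211/128
edge 10 of 15 (blue): { 0 1 3/2 13/8 105/64 211/128 | 53/32 27/16 7/4 2 } => 423/256
edge 11 of 15 (blue): { 0 1 3/2 13/8 105/64 211/128 423/256 | 53/32 27/16 7/4 2 } => 847/512
edge 12 of 15 (blue): { 0 1 3/2 13/8 105/64 211/128 423/256 847/512 | 53/32 27/16 7/4 2 } => 1695/1024
edge 13 of 15 (red): { 0 1 3/2 13/8 105/64 211/128 423/256 847/512 | 1695/1024 53/32 27/16 7/4 2 } => 3389/2048
edge 14 of 15 (red): { 0 1 3/2 13/8 105/64 211/128 423/256 847/512 | 3389/2048 1695/1024 53/32 27/16 7/4 2 } => 6777/4096
edge 15 of 15 (blue): { 0 1 3/2 13/8 105/64 211/128 423/256 847/512 6777/4096 | 3389/2048 1695/1024 53/32 27/16 7/4 2 } => 13555/8192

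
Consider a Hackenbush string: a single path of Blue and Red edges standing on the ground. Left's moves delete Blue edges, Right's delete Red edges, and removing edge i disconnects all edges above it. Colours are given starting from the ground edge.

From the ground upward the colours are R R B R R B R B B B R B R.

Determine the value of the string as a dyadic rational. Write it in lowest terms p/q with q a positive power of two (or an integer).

-3723/2048

Build value(s[:k]) for k = 1..13, string s = R R B R R B R B B B R B R.
value(R) = { (no moves) | 0 } so -1
value(RR) = { (no moves) | -1 0 } so -2
value(RRB) = { -2 | -1 0 } so -3/2
value(RRBR) = { -2 | -3/2 -1 0 } so -7/4
value(RRBRR) = { -2 | -7/4 -3/2 -1 0 } so -15/8
value(RRBRRB) = { -2 -15/8 | -7/4 -3/2 -1 0 } so -29/16
value(RRBRRBR) = { -2 -15/8 | -29/16 -7/4 -3/2 -1 0 } so -59/32
value(RRBRRBRB) = { -2 -15/8 -59/32 | -29/16 -7/4 -3/2 -1 0 } so -117/64
value(RRBRRBRBB) = { -2 -15/8 -59/32 -117/64 | -29/16 -7/4 -3/2 -1 0 } so -233/128
value(RRBRRBRBBB) = { -2 -15/8 -59/32 -117/64 -233/128 | -29/16 -7/4 -3/2 -1 0 } so -465/256
value(RRBRRBRBBBR) = { -2 -15/8 -59/32 -117/64 -233/128 | -465/256 -29/16 -7/4 -3/2 -1 0 } so -931/512
value(RRBRRBRBBBRB) = { -2 -15/8 -59/32 -117/64 -233/128 -931/512 | -465/256 -29/16 -7/4 -3/2 -1 0 } so -1861/1024
value(RRBRRBRBBBRBR) = { -2 -15/8 -59/32 -117/64 -233/128 -931/512 | -1861/1024 -465/256 -29/16 -7/4 -3/2 -1 0 } so -3723/2048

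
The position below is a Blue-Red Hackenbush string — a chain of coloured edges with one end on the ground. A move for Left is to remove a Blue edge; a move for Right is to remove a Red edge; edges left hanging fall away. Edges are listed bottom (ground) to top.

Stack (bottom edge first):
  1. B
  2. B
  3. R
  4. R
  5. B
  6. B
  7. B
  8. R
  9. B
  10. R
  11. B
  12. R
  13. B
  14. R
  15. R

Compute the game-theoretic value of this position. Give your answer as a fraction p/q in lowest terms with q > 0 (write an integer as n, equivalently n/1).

11945/8192

g(B) = { 0 | ∅ } — 1
g(BB) = { 0; 1 | ∅ } — 2
g(BBR) = { 0; 1 | 2 } — 3/2
g(BBRR) = { 0; 1 | 3/2; 2 } — 5/4
g(BBRRB) = { 0; 1; 5/4 | 3/2; 2 } — 11/8
g(BBRRBB) = { 0; 1; 5/4; 11/8 | 3/2; 2 } — 23/16
g(BBRRBBB) = { 0; 1; 5/4; 11/8; 23/16 | 3/2; 2 } — 47/32
g(BBRRBBBR) = { 0; 1; 5/4; 11/8; 23/16 | 47/32; 3/2; 2 } — 93/64
g(BBRRBBBRB) = { 0; 1; 5/4; 11/8; 23/16; 93/64 | 47/32; 3/2; 2 } — 187/128
g(BBRRBBBRBR) = { 0; 1; 5/4; 11/8; 23/16; 93/64 | 187/128; 47/32; 3/2; 2 } — 373/256
g(BBRRBBBRBRB) = { 0; 1; 5/4; 11/8; 23/16; 93/64; 373/256 | 187/128; 47/32; 3/2; 2 } — 747/512
g(BBRRBBBRBRBR) = { 0; 1; 5/4; 11/8; 23/16; 93/64; 373/256 | 747/512; 187/128; 47/32; 3/2; 2 } — 1493/1024
g(BBRRBBBRBRBRB) = { 0; 1; 5/4; 11/8; 23/16; 93/64; 373/256; 1493/1024 | 747/512; 187/128; 47/32; 3/2; 2 } — 2987/2048
g(BBRRBBBRBRBRBR) = { 0; 1; 5/4; 11/8; 23/16; 93/64; 373/256; 1493/1024 | 2987/2048; 747/512; 187/128; 47/32; 3/2; 2 } — 5973/4096
g(BBRRBBBRBRBRBRR) = { 0; 1; 5/4; 11/8; 23/16; 93/64; 373/256; 1493/1024 | 5973/4096; 2987/2048; 747/512; 187/128; 47/32; 3/2; 2 } — 11945/8192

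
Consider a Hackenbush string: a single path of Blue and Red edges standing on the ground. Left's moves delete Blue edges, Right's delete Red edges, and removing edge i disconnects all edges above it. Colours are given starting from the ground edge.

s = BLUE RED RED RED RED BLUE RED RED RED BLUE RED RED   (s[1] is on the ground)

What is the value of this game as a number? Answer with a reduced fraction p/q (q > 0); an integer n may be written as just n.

B: Left { 0 }, Right { — } gives simplest 1
BR: Left { 0 }, Right { 1 } gives simplest 1/2
BRR: Left { 0 }, Right { 1/2,1 } gives simplest 1/4
BRRR: Left { 0 }, Right { 1/4,1/2,1 } gives simplest 1/8
BRRRR: Left { 0 }, Right { 1/8,1/4,1/2,1 } gives simplest 1/16
BRRRRB: Left { 0,1/16 }, Right { 1/8,1/4,1/2,1 } gives simplest 3/32
BRRRRBR: Left { 0,1/16 }, Right { 3/32,1/8,1/4,1/2,1 } gives simplest 5/64
BRRRRBRR: Left { 0,1/16 }, Right { 5/64,3/32,1/8,1/4,1/2,1 } gives simplest 9/128
BRRRRBRRR: Left { 0,1/16 }, Right { 9/128,5/64,3/32,1/8,1/4,1/2,1 } gives simplest 17/256
BRRRRBRRRB: Left { 0,1/16,17/256 }, Right { 9/128,5/64,3/32,1/8,1/4,1/2,1 } gives simplest 35/512
BRRRRBRRRBR: Left { 0,1/16,17/256 }, Right { 35/512,9/128,5/64,3/32,1/8,1/4,1/2,1 } gives simplest 69/1024
BRRRRBRRRBRR: Left { 0,1/16,17/256 }, Right { 69/1024,35/512,9/128,5/64,3/32,1/8,1/4,1/2,1 } gives simplest 137/2048

137/2048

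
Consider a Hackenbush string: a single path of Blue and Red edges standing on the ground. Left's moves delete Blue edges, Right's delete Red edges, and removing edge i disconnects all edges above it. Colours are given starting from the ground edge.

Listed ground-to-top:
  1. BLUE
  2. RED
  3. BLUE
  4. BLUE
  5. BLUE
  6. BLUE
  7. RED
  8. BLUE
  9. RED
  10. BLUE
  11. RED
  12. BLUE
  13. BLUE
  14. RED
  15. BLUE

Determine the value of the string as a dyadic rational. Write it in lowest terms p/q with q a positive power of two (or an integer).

1 of 15 · B · max L 0 · min R +∞ — 1
2 of 15 · BR · max L 0 · min R 1 — 1/2
3 of 15 · BRB · max L 1/2 · min R 1 — 3/4
4 of 15 · BRBB · max L 3/4 · min R 1 — 7/8
5 of 15 · BRBBB · max L 7/8 · min R 1 — 15/16
6 of 15 · BRBBBB · max L 15/16 · min R 1 — 31/32
7 of 15 · BRBBBBR · max L 15/16 · min R 31/32 — 61/64
8 of 15 · BRBBBBRB · max L 61/64 · min R 31/32 — 123/128
9 of 15 · BRBBBBRBR · max L 61/64 · min R 123/128 — 245/256
10 of 15 · BRBBBBRBRB · max L 245/256 · min R 123/128 — 491/512
11 of 15 · BRBBBBRBRBR · max L 245/256 · min R 491/512 — 981/1024
12 of 15 · BRBBBBRBRBRB · max L 981/1024 · min R 491/512 — 1963/2048
13 of 15 · BRBBBBRBRBRBB · max L 1963/2048 · min R 491/512 — 3927/4096
14 of 15 · BRBBBBRBRBRBBR · max L 1963/2048 · min R 3927/4096 — 7853/8192
15 of 15 · BRBBBBRBRBRBBRB · max L 7853/8192 · min R 3927/4096 — 15707/16384

15707/16384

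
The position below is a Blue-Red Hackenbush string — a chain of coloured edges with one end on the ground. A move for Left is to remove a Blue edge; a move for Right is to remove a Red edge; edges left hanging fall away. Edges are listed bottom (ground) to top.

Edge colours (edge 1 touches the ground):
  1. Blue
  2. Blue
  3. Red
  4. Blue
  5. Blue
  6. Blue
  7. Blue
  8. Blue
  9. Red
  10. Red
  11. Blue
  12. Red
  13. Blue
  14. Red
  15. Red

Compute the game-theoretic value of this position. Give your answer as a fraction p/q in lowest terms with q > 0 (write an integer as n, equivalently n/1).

16169/8192

Build v(s[:k]) for k = 1..15, string s = Blue Blue Red Blue Blue Blue Blue Blue Red Red Blue Red Blue Red Red.
v_1 [B]  L=[0]  R=[]  — 1
v_2 [BB]  L=[0,1]  R=[]  — 2
v_3 [BBR]  L=[0,1]  R=[2]  — 3/2
v_4 [BBRB]  L=[0,1,3/2]  R=[2]  — 7/4
v_5 [BBRBB]  L=[0,1,3/2,7/4]  R=[2]  — 15/8
v_6 [BBRBBB]  L=[0,1,3/2,7/4,15/8]  R=[2]  — 31/16
v_7 [BBRBBBB]  L=[0,1,3/2,7/4,15/8,31/16]  R=[2]  — 63/32
v_8 [BBRBBBBB]  L=[0,1,3/2,7/4,15/8,31/16,63/32]  R=[2]  — 127/64
v_9 [BBRBBBBBR]  L=[0,1,3/2,7/4,15/8,31/16,63/32]  R=[127/64,2]  — 253/128
v_10 [BBRBBBBBRR]  L=[0,1,3/2,7/4,15/8,31/16,63/32]  R=[253/128,127/64,2]  — 505/256
v_11 [BBRBBBBBRRB]  L=[0,1,3/2,7/4,15/8,31/16,63/32,505/256]  R=[253/128,127/64,2]  — 1011/512
v_12 [BBRBBBBBRRBR]  L=[0,1,3/2,7/4,15/8,31/16,63/32,505/256]  R=[1011/512,253/128,127/64,2]  — 2021/1024
v_13 [BBRBBBBBRRBRB]  L=[0,1,3/2,7/4,15/8,31/16,63/32,505/256,2021/1024]  R=[1011/512,253/128,127/64,2]  — 4043/2048
v_14 [BBRBBBBBRRBRBR]  L=[0,1,3/2,7/4,15/8,31/16,63/32,505/256,2021/1024]  R=[4043/2048,1011/512,253/128,127/64,2]  — 8085/4096
v_15 [BBRBBBBBRRBRBRR]  L=[0,1,3/2,7/4,15/8,31/16,63/32,505/256,2021/1024]  R=[8085/4096,4043/2048,1011/512,253/128,127/64,2]  — 16169/8192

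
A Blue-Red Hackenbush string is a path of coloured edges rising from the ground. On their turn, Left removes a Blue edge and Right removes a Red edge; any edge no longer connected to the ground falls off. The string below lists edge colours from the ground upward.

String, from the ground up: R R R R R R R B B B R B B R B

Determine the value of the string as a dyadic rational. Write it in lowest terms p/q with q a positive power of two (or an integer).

v_1 [R]  L=[]  R=[0]  ⇒ -1
v_2 [RR]  L=[]  R=[-1; 0]  ⇒ -2
v_3 [RRR]  L=[]  R=[-2; -1; 0]  ⇒ -3
v_4 [RRRR]  L=[]  R=[-3; -2; -1; 0]  ⇒ -4
v_5 [RRRRR]  L=[]  R=[-4; -3; -2; -1; 0]  ⇒ -5
v_6 [RRRRRR]  L=[]  R=[-5; -4; -3; -2; -1; 0]  ⇒ -6
v_7 [RRRRRRR]  L=[]  R=[-6; -5; -4; -3; -2; -1; 0]  ⇒ -7
v_8 [RRRRRRRB]  L=[-7]  R=[-6; -5; -4; -3; -2; -1; 0]  ⇒ -13/2
v_9 [RRRRRRRBB]  L=[-7; -13/2]  R=[-6; -5; -4; -3; -2; -1; 0]  ⇒ -25/4
v_10 [RRRRRRRBBB]  L=[-7; -13/2; -25/4]  R=[-6; -5; -4; -3; -2; -1; 0]  ⇒ -49/8
v_11 [RRRRRRRBBBR]  L=[-7; -13/2; -25/4]  R=[-49/8; -6; -5; -4; -3; -2; -1; 0]  ⇒ -99/16
v_12 [RRRRRRRBBBRB]  L=[-7; -13/2; -25/4; -99/16]  R=[-49/8; -6; -5; -4; -3; -2; -1; 0]  ⇒ -197/32
v_13 [RRRRRRRBBBRBB]  L=[-7; -13/2; -25/4; -99/16; -197/32]  R=[-49/8; -6; -5; -4; -3; -2; -1; 0]  ⇒ -393/64
v_14 [RRRRRRRBBBRBBR]  L=[-7; -13/2; -25/4; -99/16; -197/32]  R=[-393/64; -49/8; -6; -5; -4; -3; -2; -1; 0]  ⇒ -787/128
v_15 [RRRRRRRBBBRBBRB]  L=[-7; -13/2; -25/4; -99/16; -197/32; -787/128]  R=[-393/64; -49/8; -6; -5; -4; -3; -2; -1; 0]  ⇒ -1573/256

-1573/256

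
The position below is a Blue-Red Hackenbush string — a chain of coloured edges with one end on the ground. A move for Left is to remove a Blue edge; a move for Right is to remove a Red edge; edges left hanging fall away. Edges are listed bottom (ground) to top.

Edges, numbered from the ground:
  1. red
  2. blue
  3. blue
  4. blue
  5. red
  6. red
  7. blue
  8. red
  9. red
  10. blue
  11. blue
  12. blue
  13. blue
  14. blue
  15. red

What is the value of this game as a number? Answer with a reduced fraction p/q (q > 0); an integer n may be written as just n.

-3459/16384

Recurse on prefixes of the 15-edge string red blue blue blue red red blue red red blue blue blue blue blue red:
value(r) = { ∅ | 0 } -> -1
value(rb) = { -1 | 0 } -> -1/2
value(rbb) = { -1, -1/2 | 0 } -> -1/4
value(rbbb) = { -1, -1/2, -1/4 | 0 } -> -1/8
value(rbbbr) = { -1, -1/2, -1/4 | -1/8, 0 } -> -3/16
value(rbbbrr) = { -1, -1/2, -1/4 | -3/16, -1/8, 0 } -> -7/32
value(rbbbrrb) = { -1, -1/2, -1/4, -7/32 | -3/16, -1/8, 0 } -> -13/64
value(rbbbrrbr) = { -1, -1/2, -1/4, -7/32 | -13/64, -3/16, -1/8, 0 } -> -27/128
value(rbbbrrbrr) = { -1, -1/2, -1/4, -7/32 | -27/128, -13/64, -3/16, -1/8, 0 } -> -55/256
value(rbbbrrbrrb) = { -1, -1/2, -1/4, -7/32, -55/256 | -27/128, -13/64, -3/16, -1/8, 0 } -> -109/512
value(rbbbrrbrrbb) = { -1, -1/2, -1/4, -7/32, -55/256, -109/512 | -27/128, -13/64, -3/16, -1/8, 0 } -> -217/1024
value(rbbbrrbrrbbb) = { -1, -1/2, -1/4, -7/32, -55/256, -109/512, -217/1024 | -27/128, -13/64, -3/16, -1/8, 0 } -> -433/2048
value(rbbbrrbrrbbbb) = { -1, -1/2, -1/4, -7/32, -55/256, -109/512, -217/1024, -433/2048 | -27/128, -13/64, -3/16, -1/8, 0 } -> -865/4096
value(rbbbrrbrrbbbbb) = { -1, -1/2, -1/4, -7/32, -55/256, -109/512, -217/1024, -433/2048, -865/4096 | -27/128, -13/64, -3/16, -1/8, 0 } -> -1729/8192
value(rbbbrrbrrbbbbbr) = { -1, -1/2, -1/4, -7/32, -55/256, -109/512, -217/1024, -433/2048, -865/4096 | -1729/8192, -27/128, -13/64, -3/16, -1/8, 0 } -> -3459/16384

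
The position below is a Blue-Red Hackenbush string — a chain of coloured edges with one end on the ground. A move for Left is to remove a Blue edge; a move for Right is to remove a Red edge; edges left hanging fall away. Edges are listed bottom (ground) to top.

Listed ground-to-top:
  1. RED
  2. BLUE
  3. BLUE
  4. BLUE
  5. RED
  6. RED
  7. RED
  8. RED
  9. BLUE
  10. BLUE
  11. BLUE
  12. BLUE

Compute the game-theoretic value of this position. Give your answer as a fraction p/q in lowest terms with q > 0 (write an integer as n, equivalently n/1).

-481/2048

Prefix values for RED BLUE BLUE BLUE RED RED RED RED BLUE BLUE BLUE BLUE via {L|R} + simplicity:
R: Left { none }, Right { 0 } so simplest -1
RB: Left { -1 }, Right { 0 } so simplest -1/2
RBB: Left { -1, -1/2 }, Right { 0 } so simplest -1/4
RBBB: Left { -1, -1/2, -1/4 }, Right { 0 } so simplest -1/8
RBBBR: Left { -1, -1/2, -1/4 }, Right { -1/8, 0 } so simplest -3/16
RBBBRR: Left { -1, -1/2, -1/4 }, Right { -3/16, -1/8, 0 } so simplest -7/32
RBBBRRR: Left { -1, -1/2, -1/4 }, Right { -7/32, -3/16, -1/8, 0 } so simplest -15/64
RBBBRRRR: Left { -1, -1/2, -1/4 }, Right { -15/64, -7/32, -3/16, -1/8, 0 } so simplest -31/128
RBBBRRRRB: Left { -1, -1/2, -1/4, -31/128 }, Right { -15/64, -7/32, -3/16, -1/8, 0 } so simplest -61/256
RBBBRRRRBB: Left { -1, -1/2, -1/4, -31/128, -61/256 }, Right { -15/64, -7/32, -3/16, -1/8, 0 } so simplest -121/512
RBBBRRRRBBB: Left { -1, -1/2, -1/4, -31/128, -61/256, -121/512 }, Right { -15/64, -7/32, -3/16, -1/8, 0 } so simplest -241/1024
RBBBRRRRBBBB: Left { -1, -1/2, -1/4, -31/128, -61/256, -121/512, -241/1024 }, Right { -15/64, -7/32, -3/16, -1/8, 0 } so simplest -481/2048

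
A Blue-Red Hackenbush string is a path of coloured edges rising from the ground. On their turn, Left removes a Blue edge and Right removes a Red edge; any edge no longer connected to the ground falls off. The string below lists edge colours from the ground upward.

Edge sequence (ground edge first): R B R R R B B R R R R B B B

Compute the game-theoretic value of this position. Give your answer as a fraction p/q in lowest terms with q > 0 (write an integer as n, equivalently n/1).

-7409/8192

1 of 14 · R · max L −∞ · min R 0 = -1
2 of 14 · RB · max L -1 · min R 0 = -1/2
3 of 14 · RBR · max L -1 · min R -1/2 = -3/4
4 of 14 · RBRR · max L -1 · min R -3/4 = -7/8
5 of 14 · RBRRR · max L -1 · min R -7/8 = -15/16
6 of 14 · RBRRRB · max L -15/16 · min R -7/8 = -29/32
7 of 14 · RBRRRBB · max L -29/32 · min R -7/8 = -57/64
8 of 14 · RBRRRBBR · max L -29/32 · min R -57/64 = -115/128
9 of 14 · RBRRRBBRR · max L -29/32 · min R -115/128 = -231/256
10 of 14 · RBRRRBBRRR · max L -29/32 · min R -231/256 = -463/512
11 of 14 · RBRRRBBRRRR · max L -29/32 · min R -463/512 = -927/1024
12 of 14 · RBRRRBBRRRRB · max L -927/1024 · min R -463/512 = -1853/2048
13 of 14 · RBRRRBBRRRRBB · max L -1853/2048 · min R -463/512 = -3705/4096
14 of 14 · RBRRRBBRRRRBBB · max L -3705/4096 · min R -463/512 = -7409/8192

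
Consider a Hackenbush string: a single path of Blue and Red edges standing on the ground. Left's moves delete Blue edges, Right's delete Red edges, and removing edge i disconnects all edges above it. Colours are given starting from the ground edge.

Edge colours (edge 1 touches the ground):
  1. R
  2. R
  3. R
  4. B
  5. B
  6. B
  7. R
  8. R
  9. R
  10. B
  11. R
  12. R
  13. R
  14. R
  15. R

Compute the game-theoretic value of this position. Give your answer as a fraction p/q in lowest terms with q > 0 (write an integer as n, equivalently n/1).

Build value(s[:k]) for k = 1..15, string s = R R R B B B R R R B R R R R R.
edge 1 of 15 (R): { ∅ | 0 } = -1
edge 2 of 15 (R): { ∅ | -1 0 } = -2
edge 3 of 15 (R): { ∅ | -2 -1 0 } = -3
edge 4 of 15 (B): { -3 | -2 -1 0 } = -5/2
edge 5 of 15 (B): { -3 -5/2 | -2 -1 0 } = -9/4
edge 6 of 15 (B): { -3 -5/2 -9/4 | -2 -1 0 } = -17/8
edge 7 of 15 (R): { -3 -5/2 -9/4 | -17/8 -2 -1 0 } = -35/16
edge 8 of 15 (R): { -3 -5/2 -9/4 | -35/16 -17/8 -2 -1 0 } = -71/32
edge 9 of 15 (R): { -3 -5/2 -9/4 | -71/32 -35/16 -17/8 -2 -1 0 } = -143/64
edge 10 of 15 (B): { -3 -5/2 -9/4 -143/64 | -71/32 -35/16 -17/8 -2 -1 0 } = -285/128
edge 11 of 15 (R): { -3 -5/2 -9/4 -143/64 | -285/128 -71/32 -35/16 -17/8 -2 -1 0 } = -571/256
edge 12 of 15 (R): { -3 -5/2 -9/4 -143/64 | -571/256 -285/128 -71/32 -35/16 -17/8 -2 -1 0 } = -1143/512
edge 13 of 15 (R): { -3 -5/2 -9/4 -143/64 | -1143/512 -571/256 -285/128 -71/32 -35/16 -17/8 -2 -1 0 } = -2287/1024
edge 14 of 15 (R): { -3 -5/2 -9/4 -143/64 | -2287/1024 -1143/512 -571/256 -285/128 -71/32 -35/16 -17/8 -2 -1 0 } = -4575/2048
edge 15 of 15 (R): { -3 -5/2 -9/4 -143/64 | -4575/2048 -2287/1024 -1143/512 -571/256 -285/128 -71/32 -35/16 -17/8 -2 -1 0 } = -9151/4096

-9151/4096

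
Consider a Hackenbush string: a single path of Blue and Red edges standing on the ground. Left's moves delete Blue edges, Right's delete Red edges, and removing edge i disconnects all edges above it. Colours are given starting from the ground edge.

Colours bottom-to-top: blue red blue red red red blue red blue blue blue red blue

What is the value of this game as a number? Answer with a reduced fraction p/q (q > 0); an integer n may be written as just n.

2235/4096

Prefix values for blue red blue red red red blue red blue blue blue red blue via {L|R} + simplicity:
G_1 [b]  L=[0]  R=[·]  → 1
G_2 [br]  L=[0]  R=[1]  → 1/2
G_3 [brb]  L=[0,1/2]  R=[1]  → 3/4
G_4 [brbr]  L=[0,1/2]  R=[3/4,1]  → 5/8
G_5 [brbrr]  L=[0,1/2]  R=[5/8,3/4,1]  → 9/16
G_6 [brbrrr]  L=[0,1/2]  R=[9/16,5/8,3/4,1]  → 17/32
G_7 [brbrrrb]  L=[0,1/2,17/32]  R=[9/16,5/8,3/4,1]  → 35/64
G_8 [brbrrrbr]  L=[0,1/2,17/32]  R=[35/64,9/16,5/8,3/4,1]  → 69/128
G_9 [brbrrrbrb]  L=[0,1/2,17/32,69/128]  R=[35/64,9/16,5/8,3/4,1]  → 139/256
G_10 [brbrrrbrbb]  L=[0,1/2,17/32,69/128,139/256]  R=[35/64,9/16,5/8,3/4,1]  → 279/512
G_11 [brbrrrbrbbb]  L=[0,1/2,17/32,69/128,139/256,279/512]  R=[35/64,9/16,5/8,3/4,1]  → 559/1024
G_12 [brbrrrbrbbbr]  L=[0,1/2,17/32,69/128,139/256,279/512]  R=[559/1024,35/64,9/16,5/8,3/4,1]  → 1117/2048
G_13 [brbrrrbrbbbrb]  L=[0,1/2,17/32,69/128,139/256,279/512,1117/2048]  R=[559/1024,35/64,9/16,5/8,3/4,1]  → 2235/4096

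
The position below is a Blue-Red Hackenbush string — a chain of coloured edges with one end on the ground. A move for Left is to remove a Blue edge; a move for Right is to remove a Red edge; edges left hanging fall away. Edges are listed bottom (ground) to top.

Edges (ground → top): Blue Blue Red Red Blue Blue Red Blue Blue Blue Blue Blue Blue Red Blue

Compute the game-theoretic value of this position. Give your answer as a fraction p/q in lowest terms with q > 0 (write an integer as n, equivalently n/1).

g(B) = { 0 | none } ⇒ 1
g(BB) = { 0, 1 | none } ⇒ 2
g(BBR) = { 0, 1 | 2 } ⇒ 3/2
g(BBRR) = { 0, 1 | 3/2, 2 } ⇒ 5/4
g(BBRRB) = { 0, 1, 5/4 | 3/2, 2 } ⇒ 11/8
g(BBRRBB) = { 0, 1, 5/4, 11/8 | 3/2, 2 } ⇒ 23/16
g(BBRRBBR) = { 0, 1, 5/4, 11/8 | 23/16, 3/2, 2 } ⇒ 45/32
g(BBRRBBRB) = { 0, 1, 5/4, 11/8, 45/32 | 23/16, 3/2, 2 } ⇒ 91/64
g(BBRRBBRBB) = { 0, 1, 5/4, 11/8, 45/32, 91/64 | 23/16, 3/2, 2 } ⇒ 183/128
g(BBRRBBRBBB) = { 0, 1, 5/4, 11/8, 45/32, 91/64, 183/128 | 23/16, 3/2, 2 } ⇒ 367/256
g(BBRRBBRBBBB) = { 0, 1, 5/4, 11/8, 45/32, 91/64, 183/128, 367/256 | 23/16, 3/2, 2 } ⇒ 735/512
g(BBRRBBRBBBBB) = { 0, 1, 5/4, 11/8, 45/32, 91/64, 183/128, 367/256, 735/512 | 23/16, 3/2, 2 } ⇒ 1471/1024
g(BBRRBBRBBBBBB) = { 0, 1, 5/4, 11/8, 45/32, 91/64, 183/128, 367/256, 735/512, 1471/1024 | 23/16, 3/2, 2 } ⇒ 2943/2048
g(BBRRBBRBBBBBBR) = { 0, 1, 5/4, 11/8, 45/32, 91/64, 183/128, 367/256, 735/512, 1471/1024 | 2943/2048, 23/16, 3/2, 2 } ⇒ 5885/4096
g(BBRRBBRBBBBBBRB) = { 0, 1, 5/4, 11/8, 45/32, 91/64, 183/128, 367/256, 735/512, 1471/1024, 5885/4096 | 2943/2048, 23/16, 3/2, 2 } ⇒ 11771/8192

11771/8192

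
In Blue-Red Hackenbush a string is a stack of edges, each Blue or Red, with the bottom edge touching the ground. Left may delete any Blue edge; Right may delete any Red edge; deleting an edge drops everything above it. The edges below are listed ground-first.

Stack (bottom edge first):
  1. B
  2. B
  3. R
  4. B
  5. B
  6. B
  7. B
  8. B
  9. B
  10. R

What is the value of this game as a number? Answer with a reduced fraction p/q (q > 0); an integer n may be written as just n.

509/256

B: Left { 0 }, Right { ∅ } => simplest 1
BB: Left { 0, 1 }, Right { ∅ } => simplest 2
BBR: Left { 0, 1 }, Right { 2 } => simplest 3/2
BBRB: Left { 0, 1, 3/2 }, Right { 2 } => simplest 7/4
BBRBB: Left { 0, 1, 3/2, 7/4 }, Right { 2 } => simplest 15/8
BBRBBB: Left { 0, 1, 3/2, 7/4, 15/8 }, Right { 2 } => simplest 31/16
BBRBBBB: Left { 0, 1, 3/2, 7/4, 15/8, 31/16 }, Right { 2 } => simplest 63/32
BBRBBBBB: Left { 0, 1, 3/2, 7/4, 15/8, 31/16, 63/32 }, Right { 2 } => simplest 127/64
BBRBBBBBB: Left { 0, 1, 3/2, 7/4, 15/8, 31/16, 63/32, 127/64 }, Right { 2 } => simplest 255/128
BBRBBBBBBR: Left { 0, 1, 3/2, 7/4, 15/8, 31/16, 63/32, 127/64 }, Right { 255/128, 2 } => simplest 509/256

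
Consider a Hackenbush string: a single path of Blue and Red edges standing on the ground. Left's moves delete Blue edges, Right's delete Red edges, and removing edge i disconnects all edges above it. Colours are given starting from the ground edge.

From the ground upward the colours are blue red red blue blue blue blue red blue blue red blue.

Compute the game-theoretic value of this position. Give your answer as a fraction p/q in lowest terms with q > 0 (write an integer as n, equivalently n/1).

987/2048

G_1 [b]  L=[0]  R=[∅]  gives 1
G_2 [br]  L=[0]  R=[1]  gives 1/2
G_3 [brr]  L=[0]  R=[1/2 1]  gives 1/4
G_4 [brrb]  L=[0 1/4]  R=[1/2 1]  gives 3/8
G_5 [brrbb]  L=[0 1/4 3/8]  R=[1/2 1]  gives 7/16
G_6 [brrbbb]  L=[0 1/4 3/8 7/16]  R=[1/2 1]  gives 15/32
G_7 [brrbbbb]  L=[0 1/4 3/8 7/16 15/32]  R=[1/2 1]  gives 31/64
G_8 [brrbbbbr]  L=[0 1/4 3/8 7/16 15/32]  R=[31/64 1/2 1]  gives 61/128
G_9 [brrbbbbrb]  L=[0 1/4 3/8 7/16 15/32 61/128]  R=[31/64 1/2 1]  gives 123/256
G_10 [brrbbbbrbb]  L=[0 1/4 3/8 7/16 15/32 61/128 123/256]  R=[31/64 1/2 1]  gives 247/512
G_11 [brrbbbbrbbr]  L=[0 1/4 3/8 7/16 15/32 61/128 123/256]  R=[247/512 31/64 1/2 1]  gives 493/1024
G_12 [brrbbbbrbbrb]  L=[0 1/4 3/8 7/16 15/32 61/128 123/256 493/1024]  R=[247/512 31/64 1/2 1]  gives 987/2048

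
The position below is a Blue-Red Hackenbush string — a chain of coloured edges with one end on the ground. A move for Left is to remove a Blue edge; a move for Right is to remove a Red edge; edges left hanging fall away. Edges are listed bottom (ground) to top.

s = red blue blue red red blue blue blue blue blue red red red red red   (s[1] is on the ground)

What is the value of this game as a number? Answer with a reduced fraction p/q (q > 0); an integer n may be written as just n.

-6207/16384

Prefix values for red blue blue red red blue blue blue blue blue red red red red red via {L|R} + simplicity:
1 of 15 · r · max L −∞ · min R 0 = -1
2 of 15 · rb · max L -1 · min R 0 = -1/2
3 of 15 · rbb · max L -1/2 · min R 0 = -1/4
4 of 15 · rbbr · max L -1/2 · min R -1/4 = -3/8
5 of 15 · rbbrr · max L -1/2 · min R -3/8 = -7/16
6 of 15 · rbbrrb · max L -7/16 · min R -3/8 = -13/32
7 of 15 · rbbrrbb · max L -13/32 · min R -3/8 = -25/64
8 of 15 · rbbrrbbb · max L -25/64 · min R -3/8 = -49/128
9 of 15 · rbbrrbbbb · max L -49/128 · min R -3/8 = -97/256
10 of 15 · rbbrrbbbbb · max L -97/256 · min R -3/8 = -193/512
11 of 15 · rbbrrbbbbbr · max L -97/256 · min R -193/512 = -387/1024
12 of 15 · rbbrrbbbbbrr · max L -97/256 · min R -387/1024 = -775/2048
13 of 15 · rbbrrbbbbbrrr · max L -97/256 · min R -775/2048 = -1551/4096
14 of 15 · rbbrrbbbbbrrrr · max L -97/256 · min R -1551/4096 = -3103/8192
15 of 15 · rbbrrbbbbbrrrrr · max L -97/256 · min R -3103/8192 = -6207/16384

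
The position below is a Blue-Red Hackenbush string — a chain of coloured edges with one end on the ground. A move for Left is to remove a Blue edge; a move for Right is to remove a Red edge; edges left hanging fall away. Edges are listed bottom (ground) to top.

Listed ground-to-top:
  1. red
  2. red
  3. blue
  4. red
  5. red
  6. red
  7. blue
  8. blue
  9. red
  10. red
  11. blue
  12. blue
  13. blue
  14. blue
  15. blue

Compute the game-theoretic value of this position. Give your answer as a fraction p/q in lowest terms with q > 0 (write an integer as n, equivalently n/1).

-15553/8192

edge 1 of 15 (red): { none | 0 } gives -1
edge 2 of 15 (red): { none | -1 0 } gives -2
edge 3 of 15 (blue): { -2 | -1 0 } gives -3/2
edge 4 of 15 (red): { -2 | -3/2 -1 0 } gives -7/4
edge 5 of 15 (red): { -2 | -7/4 -3/2 -1 0 } gives -15/8
edge 6 of 15 (red): { -2 | -15/8 -7/4 -3/2 -1 0 } gives -31/16
edge 7 of 15 (blue): { -2 -31/16 | -15/8 -7/4 -3/2 -1 0 } gives -61/32
edge 8 of 15 (blue): { -2 -31/16 -61/32 | -15/8 -7/4 -3/2 -1 0 } gives -121/64
edge 9 of 15 (red): { -2 -31/16 -61/32 | -121/64 -15/8 -7/4 -3/2 -1 0 } gives -243/128
edge 10 of 15 (red): { -2 -31/16 -61/32 | -243/128 -121/64 -15/8 -7/4 -3/2 -1 0 } gives -487/256
edge 11 of 15 (blue): { -2 -31/16 -61/32 -487/256 | -243/128 -121/64 -15/8 -7/4 -3/2 -1 0 } gives -973/512
edge 12 of 15 (blue): { -2 -31/16 -61/32 -487/256 -973/512 | -243/128 -121/64 -15/8 -7/4 -3/2 -1 0 } gives -1945/1024
edge 13 of 15 (blue): { -2 -31/16 -61/32 -487/256 -973/512 -1945/1024 | -243/128 -121/64 -15/8 -7/4 -3/2 -1 0 } gives -3889/2048
edge 14 of 15 (blue): { -2 -31/16 -61/32 -487/256 -973/512 -1945/1024 -3889/2048 | -243/128 -121/64 -15/8 -7/4 -3/2 -1 0 } gives -7777/4096
edge 15 of 15 (blue): { -2 -31/16 -61/32 -487/256 -973/512 -1945/1024 -3889/2048 -7777/4096 | -243/128 -121/64 -15/8 -7/4 -3/2 -1 0 } gives -15553/8192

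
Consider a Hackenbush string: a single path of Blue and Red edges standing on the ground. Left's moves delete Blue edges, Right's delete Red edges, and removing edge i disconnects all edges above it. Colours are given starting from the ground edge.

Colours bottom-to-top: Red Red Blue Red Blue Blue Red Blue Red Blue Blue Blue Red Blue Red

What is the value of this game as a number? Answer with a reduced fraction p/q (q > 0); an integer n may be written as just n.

Prefix values for Red Red Blue Red Blue Blue Red Blue Red Blue Blue Blue Red Blue Red via {L|R} + simplicity:
step 1: add Red to get R; options L={ (no moves) } R={ 0 } => -1
step 2: add Red to get RR; options L={ (no moves) } R={ -1; 0 } => -2
step 3: add Blue to get RRB; options L={ -2 } R={ -1; 0 } => -3/2
step 4: add Red to get RRBR; options L={ -2 } R={ -3/2; -1; 0 } => -7/4
step 5: add Blue to get RRBRB; options L={ -2; -7/4 } R={ -3/2; -1; 0 } => -13/8
step 6: add Blue to get RRBRBB; options L={ -2; -7/4; -13/8 } R={ -3/2; -1; 0 } => -25/16
step 7: add Red to get RRBRBBR; options L={ -2; -7/4; -13/8 } R={ -25/16; -3/2; -1; 0 } => -51/32
step 8: add Blue to get RRBRBBRB; options L={ -2; -7/4; -13/8; -51/32 } R={ -25/16; -3/2; -1; 0 } => -101/64
step 9: add Red to get RRBRBBRBR; options L={ -2; -7/4; -13/8; -51/32 } R={ -101/64; -25/16; -3/2; -1; 0 } => -203/128
step 10: add Blue to get RRBRBBRBRB; options L={ -2; -7/4; -13/8; -51/32; -203/128 } R={ -101/64; -25/16; -3/2; -1; 0 } => -405/256
step 11: add Blue to get RRBRBBRBRBB; options L={ -2; -7/4; -13/8; -51/32; -203/128; -405/256 } R={ -101/64; -25/16; -3/2; -1; 0 } => -809/512
step 12: add Blue to get RRBRBBRBRBBB; options L={ -2; -7/4; -13/8; -51/32; -203/128; -405/256; -809/512 } R={ -101/64; -25/16; -3/2; -1; 0 } => -1617/1024
step 13: add Red to get RRBRBBRBRBBBR; options L={ -2; -7/4; -13/8; -51/32; -203/128; -405/256; -809/512 } R={ -1617/1024; -101/64; -25/16; -3/2; -1; 0 } => -3235/2048
step 14: add Blue to get RRBRBBRBRBBBRB; options L={ -2; -7/4; -13/8; -51/32; -203/128; -405/256; -809/512; -3235/2048 } R={ -1617/1024; -101/64; -25/16; -3/2; -1; 0 } => -6469/4096
step 15: add Red to get RRBRBBRBRBBBRBR; options L={ -2; -7/4; -13/8; -51/32; -203/128; -405/256; -809/512; -3235/2048 } R={ -6469/4096; -1617/1024; -101/64; -25/16; -3/2; -1; 0 } => -12939/8192

-12939/8192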